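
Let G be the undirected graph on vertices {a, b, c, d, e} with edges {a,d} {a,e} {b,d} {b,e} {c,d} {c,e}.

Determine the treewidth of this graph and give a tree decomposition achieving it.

Treewidth 2.
Bags: B1 = {a, d, e}  B2 = {c, d, e}  B3 = {b, d, e}
Tree: B1–B2, B2–B3

Every bag has size at most 3, so the width is 3 − 1 = 2 and tw(G) ≤ 2. Since d–a–e–c–d is a cycle in G, G is not acyclic. Forests are exactly the graphs of treewidth ≤ 1, so tw(G) ≥ 2. The upper and lower bounds meet at 2, so that is the treewidth.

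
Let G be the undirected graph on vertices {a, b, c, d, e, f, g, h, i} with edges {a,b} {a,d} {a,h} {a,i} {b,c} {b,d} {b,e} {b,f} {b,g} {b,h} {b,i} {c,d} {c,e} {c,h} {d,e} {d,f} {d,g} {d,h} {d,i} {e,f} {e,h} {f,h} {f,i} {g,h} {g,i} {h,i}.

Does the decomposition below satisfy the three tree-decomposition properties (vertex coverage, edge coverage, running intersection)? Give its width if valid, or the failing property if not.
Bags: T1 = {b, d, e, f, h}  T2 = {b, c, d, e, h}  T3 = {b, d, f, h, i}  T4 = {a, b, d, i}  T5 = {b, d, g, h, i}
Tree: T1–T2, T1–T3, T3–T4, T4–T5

No — edge (h,a) lies in no bag.

A tree decomposition must satisfy three properties: every vertex lies in some bag; for every edge, both endpoints lie together in some bag; and for every vertex, the bags containing it form a connected subtree. Here edge (h,a) lies in no bag, so the decomposition is invalid.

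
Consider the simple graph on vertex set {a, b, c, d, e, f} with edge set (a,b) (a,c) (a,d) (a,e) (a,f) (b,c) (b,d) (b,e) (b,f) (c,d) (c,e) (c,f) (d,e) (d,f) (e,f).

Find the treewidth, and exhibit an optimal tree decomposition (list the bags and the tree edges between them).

Treewidth 5.
One such decomposition:
Bags: B1 = {a, b, c, d, e, f}
Tree: (single bag)

With just one bag of size 6, the width is 6 − 1 = 5, so tw(G) ≤ 5. Conversely, {a, b, c, d, e, f} is a clique of size 6, and the vertices of any clique must share a bag in every tree decomposition; so some bag has ≥ 6 vertices and tw(G) ≥ 5. Combining the bounds, tw(G) = 5.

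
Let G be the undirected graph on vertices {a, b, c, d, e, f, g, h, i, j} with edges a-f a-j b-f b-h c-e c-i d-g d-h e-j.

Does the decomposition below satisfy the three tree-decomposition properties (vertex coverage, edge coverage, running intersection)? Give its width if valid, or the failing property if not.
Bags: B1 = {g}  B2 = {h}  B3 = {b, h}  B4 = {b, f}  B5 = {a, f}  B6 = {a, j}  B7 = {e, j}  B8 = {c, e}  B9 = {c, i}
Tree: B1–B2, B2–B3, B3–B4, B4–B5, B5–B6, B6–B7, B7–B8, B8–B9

A tree decomposition must satisfy three properties: every vertex lies in some bag; for every edge, both endpoints lie together in some bag; and for every vertex, the bags containing it form a connected subtree. Here vertex d appears in no bag, so the decomposition is invalid.

No — vertex d appears in no bag.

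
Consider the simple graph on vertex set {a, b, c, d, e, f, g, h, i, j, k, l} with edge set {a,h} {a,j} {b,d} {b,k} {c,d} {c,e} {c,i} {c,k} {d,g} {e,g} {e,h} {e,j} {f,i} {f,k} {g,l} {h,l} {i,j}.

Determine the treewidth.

3

A width-3 tree decomposition is:
Bags: B1 = {b, f, i, k}  B2 = {b, c, i, k}  B3 = {b, c, d, i}  B4 = {c, d, i, j}  B5 = {c, d, e, j}  B6 = {d, e, g, j}  B7 = {a, e, g, j}  B8 = {a, e, g, h}  B9 = {a, g, h, l}
Tree: B1–B2, B2–B3, B3–B4, B4–B5, B5–B6, B6–B7, B7–B8, B8–B9
Each bag holds 4 vertices, so the decomposition has width 3, which upper-bounds the treewidth. For the lower bound: the 4 vertex sets {b,f,k}, {i}, {c}, {d,e,g,j} are disjoint, each induces a connected subgraph, and every pair is joined by at least one edge of G. Contracting each set to a single vertex therefore yields K_{4} as a minor, and since treewidth is minor-monotone, tw(G) ≥ tw(K_{4}) = 3. The upper and lower bounds meet at 3, so that is the treewidth.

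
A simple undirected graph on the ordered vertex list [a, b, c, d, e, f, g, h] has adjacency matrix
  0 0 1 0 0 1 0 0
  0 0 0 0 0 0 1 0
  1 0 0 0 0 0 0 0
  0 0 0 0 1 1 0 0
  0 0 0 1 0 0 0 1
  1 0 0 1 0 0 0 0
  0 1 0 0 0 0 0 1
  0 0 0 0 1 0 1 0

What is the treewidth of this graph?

1

A width-1 tree decomposition is:
Bags: B1 = {b, g}  B2 = {g, h}  B3 = {e, h}  B4 = {d, e}  B5 = {d, f}  B6 = {a, f}  B7 = {a, c}
Tree: B1–B2, B2–B3, B3–B4, B4–B5, B5–B6, B6–B7
The largest bag has 2 vertices, giving width 1; this decomposition certifies tw(G) ≤ 1. Any graph with an edge has treewidth ≥ 1, and G has the edge b–g. Therefore the treewidth is 1.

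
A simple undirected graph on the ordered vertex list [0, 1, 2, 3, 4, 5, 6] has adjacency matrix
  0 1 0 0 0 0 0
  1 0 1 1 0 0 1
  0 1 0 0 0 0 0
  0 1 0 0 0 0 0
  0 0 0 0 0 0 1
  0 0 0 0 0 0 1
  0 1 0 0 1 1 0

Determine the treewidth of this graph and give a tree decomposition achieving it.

Treewidth 1.
Bags: B1 = {0, 1}  B2 = {1, 6}  B3 = {4, 6}  B4 = {1, 3}  B5 = {5, 6}  B6 = {1, 2}
Tree: B1–B2, B2–B3, B2–B4, B2–B5, B4–B6

Every bag has size at most 2, so the width is 2 − 1 = 1 and tw(G) ≤ 1. G has an edge, so its treewidth is at least 1. The upper and lower bounds meet at 1, so that is the treewidth.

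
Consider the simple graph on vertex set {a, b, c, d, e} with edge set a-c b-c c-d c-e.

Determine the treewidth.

A width-1 tree decomposition is:
Bags: B1 = {c, e}  B2 = {c, d}  B3 = {b, c}  B4 = {a, c}
Tree: B1–B2, B1–B3, B1–B4
Every bag has size at most 2, so the width is 2 − 1 = 1 and tw(G) ≤ 1. Since G has at least one edge (e.g. e–c), it is not an edgeless graph, so tw(G) ≥ 1. Hence tw(G) = 1 exactly.

1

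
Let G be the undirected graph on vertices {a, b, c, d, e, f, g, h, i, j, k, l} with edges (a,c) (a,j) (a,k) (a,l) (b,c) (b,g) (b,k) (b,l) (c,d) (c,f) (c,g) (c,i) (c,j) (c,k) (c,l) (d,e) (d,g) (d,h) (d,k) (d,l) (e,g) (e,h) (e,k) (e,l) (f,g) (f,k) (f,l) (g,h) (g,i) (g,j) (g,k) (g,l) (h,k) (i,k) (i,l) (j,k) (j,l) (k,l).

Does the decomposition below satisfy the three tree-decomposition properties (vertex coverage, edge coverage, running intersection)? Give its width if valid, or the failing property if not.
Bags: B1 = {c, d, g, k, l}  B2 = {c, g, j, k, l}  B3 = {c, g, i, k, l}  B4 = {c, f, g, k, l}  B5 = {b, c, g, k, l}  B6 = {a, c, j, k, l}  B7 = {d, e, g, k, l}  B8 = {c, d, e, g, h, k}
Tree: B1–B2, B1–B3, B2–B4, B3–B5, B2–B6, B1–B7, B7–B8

No — bags containing vertex c are not connected in the tree.

A tree decomposition must satisfy three properties: every vertex lies in some bag; for every edge, both endpoints lie together in some bag; and for every vertex, the bags containing it form a connected subtree. Here bags containing vertex c are not connected in the tree, so the decomposition is invalid.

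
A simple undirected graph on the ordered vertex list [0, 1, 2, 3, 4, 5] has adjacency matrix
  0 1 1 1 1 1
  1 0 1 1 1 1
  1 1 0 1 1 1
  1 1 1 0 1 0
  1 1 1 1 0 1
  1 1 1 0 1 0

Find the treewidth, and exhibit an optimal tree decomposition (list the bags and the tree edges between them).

Treewidth 4.
One optimal decomposition is:
Bags: B1 = {0, 1, 2, 4, 5}  B2 = {0, 1, 2, 3, 4}
Tree: B1–B2

Each bag holds 5 vertices, so the decomposition has width 4, which upper-bounds the treewidth. On the other hand G contains the 5-clique {0, 1, 2, 3, 4}. A clique must lie in a single bag of any decomposition, so no decomposition can have width below 4. The upper and lower bounds meet at 4, so that is the treewidth.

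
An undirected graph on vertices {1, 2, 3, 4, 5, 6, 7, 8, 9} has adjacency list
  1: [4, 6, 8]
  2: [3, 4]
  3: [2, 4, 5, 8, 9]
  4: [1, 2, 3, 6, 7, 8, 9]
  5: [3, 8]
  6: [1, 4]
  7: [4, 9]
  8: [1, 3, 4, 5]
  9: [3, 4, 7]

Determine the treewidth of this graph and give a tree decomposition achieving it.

Treewidth 2.
One such decomposition:
Bags: B1 = {3, 4, 9}  B2 = {3, 4, 8}  B3 = {2, 3, 4}  B4 = {1, 4, 8}  B5 = {3, 5, 8}  B6 = {4, 7, 9}  B7 = {1, 4, 6}
Tree: B1–B2, B2–B3, B2–B4, B2–B5, B1–B6, B4–B7

Every bag has size at most 3, so the width is 3 − 1 = 2 and tw(G) ≤ 2. On the other hand G contains the 3-clique {1, 4, 8}. A clique must lie in a single bag of any decomposition, so no decomposition can have width below 2. The upper and lower bounds meet at 2, so that is the treewidth.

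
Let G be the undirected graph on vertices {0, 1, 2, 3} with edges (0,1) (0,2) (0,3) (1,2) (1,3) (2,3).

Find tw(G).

A width-3 tree decomposition is:
Bags: B1 = {0, 1, 2, 3}
Tree: (single bag)
With just one bag of size 4, the width is 4 − 1 = 3, so tw(G) ≤ 3. Conversely, {0, 1, 2, 3} is a clique of size 4, and the vertices of any clique must share a bag in every tree decomposition; so some bag has ≥ 4 vertices and tw(G) ≥ 3. Combining the bounds, tw(G) = 3.

3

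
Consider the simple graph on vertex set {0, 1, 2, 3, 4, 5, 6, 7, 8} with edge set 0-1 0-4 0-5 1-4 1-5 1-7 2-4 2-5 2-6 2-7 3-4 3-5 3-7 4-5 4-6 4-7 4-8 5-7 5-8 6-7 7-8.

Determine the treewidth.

A width-3 tree decomposition is:
Bags: B1 = {2, 4, 5, 7}  B2 = {4, 5, 7, 8}  B3 = {2, 4, 6, 7}  B4 = {1, 4, 5, 7}  B5 = {0, 1, 4, 5}  B6 = {3, 4, 5, 7}
Tree: B1–B2, B1–B3, B2–B4, B4–B5, B2–B6
Every bag has size at most 4, so the width is 4 − 1 = 3 and tw(G) ≤ 3. For the lower bound, the 4 vertices {0, 1, 4, 5} are pairwise adjacent, and any tree decomposition puts a clique entirely inside one bag — forcing width ≥ 3. Hence tw(G) = 3 exactly.

3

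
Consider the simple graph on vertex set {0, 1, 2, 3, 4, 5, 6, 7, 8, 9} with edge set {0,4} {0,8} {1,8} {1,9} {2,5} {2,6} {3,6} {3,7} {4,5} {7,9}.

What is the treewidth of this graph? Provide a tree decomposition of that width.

Treewidth 2.
One such decomposition:
Bags: B1 = {2, 5, 6}  B2 = {4, 5, 6}  B3 = {0, 4, 6}  B4 = {0, 6, 8}  B5 = {1, 6, 8}  B6 = {1, 6, 9}  B7 = {6, 7, 9}  B8 = {3, 6, 7}
Tree: B1–B2, B2–B3, B3–B4, B4–B5, B5–B6, B6–B7, B7–B8

The largest bag has 3 vertices, giving width 2; this decomposition certifies tw(G) ≤ 2. Since 6–2–5–4–0–8–1–9–7–3–6 is a cycle in G, G is not acyclic. Forests are exactly the graphs of treewidth ≤ 1, so tw(G) ≥ 2. The upper and lower bounds meet at 2, so that is the treewidth.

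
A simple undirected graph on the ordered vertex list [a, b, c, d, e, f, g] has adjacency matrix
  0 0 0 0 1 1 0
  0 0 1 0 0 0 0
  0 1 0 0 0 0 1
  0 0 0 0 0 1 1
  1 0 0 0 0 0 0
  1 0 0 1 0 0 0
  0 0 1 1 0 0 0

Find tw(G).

A width-1 tree decomposition is:
Bags: B1 = {b, c}  B2 = {c, g}  B3 = {d, g}  B4 = {d, f}  B5 = {a, f}  B6 = {a, e}
Tree: B1–B2, B2–B3, B3–B4, B4–B5, B5–B6
The largest bag has 2 vertices, giving width 1; this decomposition certifies tw(G) ≤ 1. Any graph with an edge has treewidth ≥ 1, and G has the edge b–c. Hence tw(G) = 1 exactly.

1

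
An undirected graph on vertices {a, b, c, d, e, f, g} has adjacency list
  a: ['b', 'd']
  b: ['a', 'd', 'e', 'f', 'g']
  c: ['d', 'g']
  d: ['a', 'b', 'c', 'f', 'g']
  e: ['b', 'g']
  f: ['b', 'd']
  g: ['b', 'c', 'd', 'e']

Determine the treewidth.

A width-2 tree decomposition is:
Bags: B1 = {b, d, f}  B2 = {b, d, g}  B3 = {c, d, g}  B4 = {a, b, d}  B5 = {b, e, g}
Tree: B1–B2, B2–B3, B2–B4, B2–B5
Each bag holds 3 vertices, so the decomposition has width 2, which upper-bounds the treewidth. On the other hand G contains the 3-clique {c, d, g}. A clique must lie in a single bag of any decomposition, so no decomposition can have width below 2. Therefore the treewidth is 2.

2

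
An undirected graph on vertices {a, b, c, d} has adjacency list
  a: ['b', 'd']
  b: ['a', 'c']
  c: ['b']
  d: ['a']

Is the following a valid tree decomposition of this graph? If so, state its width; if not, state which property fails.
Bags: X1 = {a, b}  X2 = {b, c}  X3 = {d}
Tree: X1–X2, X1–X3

No — edge (a,d) lies in no bag.

A tree decomposition must satisfy three properties: every vertex lies in some bag; for every edge, both endpoints lie together in some bag; and for every vertex, the bags containing it form a connected subtree. Here edge (a,d) lies in no bag, so the decomposition is invalid.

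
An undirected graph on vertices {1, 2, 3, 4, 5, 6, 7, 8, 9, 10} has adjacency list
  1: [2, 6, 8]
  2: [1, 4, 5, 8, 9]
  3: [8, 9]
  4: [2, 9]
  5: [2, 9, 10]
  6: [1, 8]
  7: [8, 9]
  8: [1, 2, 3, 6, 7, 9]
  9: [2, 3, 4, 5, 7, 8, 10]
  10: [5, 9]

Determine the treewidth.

A width-2 tree decomposition is:
Bags: B1 = {2, 5, 9}  B2 = {2, 8, 9}  B3 = {3, 8, 9}  B4 = {1, 2, 8}  B5 = {1, 6, 8}  B6 = {7, 8, 9}  B7 = {5, 9, 10}  B8 = {2, 4, 9}
Tree: B1–B2, B2–B3, B2–B4, B4–B5, B3–B6, B1–B7, B2–B8
Every bag has size at most 3, so the width is 3 − 1 = 2 and tw(G) ≤ 2. On the other hand G contains the 3-clique {1, 2, 8}. A clique must lie in a single bag of any decomposition, so no decomposition can have width below 2. Therefore the treewidth is 2.

2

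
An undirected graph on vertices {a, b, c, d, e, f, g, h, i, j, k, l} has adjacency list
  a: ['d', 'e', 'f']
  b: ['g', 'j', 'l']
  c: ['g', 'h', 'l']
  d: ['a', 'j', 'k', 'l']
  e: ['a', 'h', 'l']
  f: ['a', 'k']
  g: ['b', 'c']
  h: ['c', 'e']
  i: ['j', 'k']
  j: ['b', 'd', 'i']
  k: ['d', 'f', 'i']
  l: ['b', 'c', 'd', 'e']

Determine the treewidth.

3

A width-3 tree decomposition is:
Bags: B1 = {a, f, i, k}  B2 = {a, d, i, k}  B3 = {a, d, i, j}  B4 = {a, d, e, j}  B5 = {d, e, j, l}  B6 = {b, e, j, l}  B7 = {b, e, h, l}  B8 = {b, c, h, l}  B9 = {b, c, g, h}
Tree: B1–B2, B2–B3, B3–B4, B4–B5, B5–B6, B6–B7, B7–B8, B8–B9
The largest bag has 4 vertices, giving width 3; this decomposition certifies tw(G) ≤ 3. For the lower bound: the 4 vertex sets {f,i,k}, {a}, {d}, {b,e,j,l} are disjoint, each induces a connected subgraph, and every pair is joined by at least one edge of G. Contracting each set to a single vertex therefore yields K_{4} as a minor, and since treewidth is minor-monotone, tw(G) ≥ tw(K_{4}) = 3. Combining the bounds, tw(G) = 3.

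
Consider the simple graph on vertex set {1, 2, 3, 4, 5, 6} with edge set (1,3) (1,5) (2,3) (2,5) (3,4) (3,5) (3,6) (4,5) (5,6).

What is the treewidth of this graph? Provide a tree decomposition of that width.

Every bag has size at most 3, so the width is 3 − 1 = 2 and tw(G) ≤ 2. Conversely, {1, 3, 5} is a clique of size 3, and the vertices of any clique must share a bag in every tree decomposition; so some bag has ≥ 3 vertices and tw(G) ≥ 2. Hence tw(G) = 2 exactly.

Treewidth 2.
Bags: B1 = {1, 3, 5}  B2 = {3, 5, 6}  B3 = {2, 3, 5}  B4 = {3, 4, 5}
Tree: B1–B2, B2–B3, B1–B4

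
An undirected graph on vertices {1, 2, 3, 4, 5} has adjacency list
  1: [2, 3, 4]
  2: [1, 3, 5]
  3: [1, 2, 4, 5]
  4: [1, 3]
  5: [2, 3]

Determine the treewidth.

A width-2 tree decomposition is:
Bags: B1 = {1, 2, 3}  B2 = {2, 3, 5}  B3 = {1, 3, 4}
Tree: B1–B2, B1–B3
The largest bag has 3 vertices, giving width 2; this decomposition certifies tw(G) ≤ 2. For the lower bound, the 3 vertices {1, 2, 3} are pairwise adjacent, and any tree decomposition puts a clique entirely inside one bag — forcing width ≥ 2. The upper and lower bounds meet at 2, so that is the treewidth.

2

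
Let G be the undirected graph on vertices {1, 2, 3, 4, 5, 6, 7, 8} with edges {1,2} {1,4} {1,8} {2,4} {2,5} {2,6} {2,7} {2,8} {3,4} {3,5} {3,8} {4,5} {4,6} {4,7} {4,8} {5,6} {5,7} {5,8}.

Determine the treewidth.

3

A width-3 tree decomposition is:
Bags: B1 = {2, 4, 5, 6}  B2 = {2, 4, 5, 7}  B3 = {2, 4, 5, 8}  B4 = {3, 4, 5, 8}  B5 = {1, 2, 4, 8}
Tree: B1–B2, B2–B3, B3–B4, B3–B5
Every bag has size at most 4, so the width is 4 − 1 = 3 and tw(G) ≤ 3. For the lower bound, the 4 vertices {1, 2, 4, 8} are pairwise adjacent, and any tree decomposition puts a clique entirely inside one bag — forcing width ≥ 3. Combining the bounds, tw(G) = 3.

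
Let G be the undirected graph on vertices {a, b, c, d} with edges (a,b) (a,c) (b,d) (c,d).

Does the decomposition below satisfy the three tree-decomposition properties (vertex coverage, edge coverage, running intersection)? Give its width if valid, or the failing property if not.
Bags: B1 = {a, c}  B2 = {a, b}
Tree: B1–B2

A tree decomposition must satisfy three properties: every vertex lies in some bag; for every edge, both endpoints lie together in some bag; and for every vertex, the bags containing it form a connected subtree. Here vertex d appears in no bag, so the decomposition is invalid.

No — vertex d appears in no bag.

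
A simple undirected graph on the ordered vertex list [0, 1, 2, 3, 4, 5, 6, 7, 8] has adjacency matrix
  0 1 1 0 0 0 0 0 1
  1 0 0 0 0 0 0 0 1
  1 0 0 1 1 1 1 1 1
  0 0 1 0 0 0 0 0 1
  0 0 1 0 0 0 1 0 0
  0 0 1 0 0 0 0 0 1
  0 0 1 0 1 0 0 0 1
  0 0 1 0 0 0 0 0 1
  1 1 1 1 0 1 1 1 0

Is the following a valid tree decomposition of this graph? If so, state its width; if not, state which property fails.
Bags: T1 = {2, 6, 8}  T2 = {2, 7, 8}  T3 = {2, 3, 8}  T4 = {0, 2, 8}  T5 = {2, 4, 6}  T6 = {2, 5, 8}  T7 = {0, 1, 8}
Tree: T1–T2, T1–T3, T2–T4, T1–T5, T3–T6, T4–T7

Yes; width 2.

Vertex coverage: the bags together contain {0, 1, 2, 3, 4, 5, 6, 7, 8}, the full vertex set. Edge coverage: each edge of G has both endpoints in at least one bag. Running intersection: for every vertex, the bags containing it form a connected subtree. All three properties hold, so this is a valid tree decomposition of width max|bag| − 1 = 2, and hence tw(G) ≤ 2.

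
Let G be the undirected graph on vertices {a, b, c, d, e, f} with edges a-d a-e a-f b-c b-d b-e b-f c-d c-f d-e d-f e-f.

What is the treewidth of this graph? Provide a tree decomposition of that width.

Treewidth 3.
One optimal decomposition is:
Bags: B1 = {b, d, e, f}  B2 = {b, c, d, f}  B3 = {a, d, e, f}
Tree: B1–B2, B1–B3

Every bag has size at most 4, so the width is 4 − 1 = 3 and tw(G) ≤ 3. For the lower bound, the 4 vertices {a, d, e, f} are pairwise adjacent, and any tree decomposition puts a clique entirely inside one bag — forcing width ≥ 3. Combining the bounds, tw(G) = 3.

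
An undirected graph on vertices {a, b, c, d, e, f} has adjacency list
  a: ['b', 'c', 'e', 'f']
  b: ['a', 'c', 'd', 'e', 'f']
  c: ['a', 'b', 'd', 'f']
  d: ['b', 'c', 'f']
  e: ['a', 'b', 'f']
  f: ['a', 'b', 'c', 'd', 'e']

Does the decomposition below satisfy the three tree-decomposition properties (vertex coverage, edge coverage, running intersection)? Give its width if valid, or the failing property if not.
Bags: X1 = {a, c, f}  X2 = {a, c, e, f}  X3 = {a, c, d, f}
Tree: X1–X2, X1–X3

No — vertex b appears in no bag.

A tree decomposition must satisfy three properties: every vertex lies in some bag; for every edge, both endpoints lie together in some bag; and for every vertex, the bags containing it form a connected subtree. Here vertex b appears in no bag, so the decomposition is invalid.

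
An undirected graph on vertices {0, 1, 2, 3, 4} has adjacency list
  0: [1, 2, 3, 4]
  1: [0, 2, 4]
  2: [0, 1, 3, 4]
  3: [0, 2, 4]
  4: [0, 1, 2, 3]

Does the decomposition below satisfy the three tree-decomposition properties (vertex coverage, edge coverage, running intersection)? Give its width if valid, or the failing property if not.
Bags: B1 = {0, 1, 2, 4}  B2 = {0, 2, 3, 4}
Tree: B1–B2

Every vertex of G appears in some bag (union = {0, 1, 2, 3, 4}); every edge is covered by a bag; and for each vertex v the set of bags containing v is connected in the bag tree. The decomposition is therefore valid. The largest bag has 4 vertices, so the width is 3.

Yes; width 3.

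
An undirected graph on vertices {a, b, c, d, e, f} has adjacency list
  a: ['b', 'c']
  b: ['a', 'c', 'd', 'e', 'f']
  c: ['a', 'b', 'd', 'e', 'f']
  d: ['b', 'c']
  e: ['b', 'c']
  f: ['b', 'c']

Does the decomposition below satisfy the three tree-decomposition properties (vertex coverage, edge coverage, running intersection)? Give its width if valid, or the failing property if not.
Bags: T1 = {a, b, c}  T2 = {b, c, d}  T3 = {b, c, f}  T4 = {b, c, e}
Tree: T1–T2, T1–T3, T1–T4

Checking the three conditions: (i) the bags cover all of {a, b, c, d, e, f}; (ii) for each edge, some bag contains both endpoints; (iii) the bags containing any fixed vertex form a subtree. All hold, so the decomposition is valid with width 3 − 1 = 2.

Yes; width 2.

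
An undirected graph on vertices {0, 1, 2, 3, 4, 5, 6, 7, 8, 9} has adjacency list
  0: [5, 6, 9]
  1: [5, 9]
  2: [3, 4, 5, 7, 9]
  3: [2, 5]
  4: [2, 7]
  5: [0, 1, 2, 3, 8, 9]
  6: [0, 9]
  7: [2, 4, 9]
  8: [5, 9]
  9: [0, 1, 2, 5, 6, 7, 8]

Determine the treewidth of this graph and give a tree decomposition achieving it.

Each bag holds 3 vertices, so the decomposition has width 2, which upper-bounds the treewidth. For the lower bound, the 3 vertices {0, 5, 9} are pairwise adjacent, and any tree decomposition puts a clique entirely inside one bag — forcing width ≥ 2. Therefore the treewidth is 2.

Treewidth 2.
One such decomposition:
Bags: B1 = {0, 6, 9}  B2 = {0, 5, 9}  B3 = {1, 5, 9}  B4 = {5, 8, 9}  B5 = {2, 5, 9}  B6 = {2, 7, 9}  B7 = {2, 3, 5}  B8 = {2, 4, 7}
Tree: B1–B2, B2–B3, B3–B4, B4–B5, B5–B6, B5–B7, B6–B8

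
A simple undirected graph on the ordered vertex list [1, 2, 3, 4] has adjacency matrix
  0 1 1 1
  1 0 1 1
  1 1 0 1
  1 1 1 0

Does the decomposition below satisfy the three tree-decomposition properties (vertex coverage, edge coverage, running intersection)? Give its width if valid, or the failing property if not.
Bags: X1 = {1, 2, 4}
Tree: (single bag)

No — vertex 3 appears in no bag.

A tree decomposition must satisfy three properties: every vertex lies in some bag; for every edge, both endpoints lie together in some bag; and for every vertex, the bags containing it form a connected subtree. Here vertex 3 appears in no bag, so the decomposition is invalid.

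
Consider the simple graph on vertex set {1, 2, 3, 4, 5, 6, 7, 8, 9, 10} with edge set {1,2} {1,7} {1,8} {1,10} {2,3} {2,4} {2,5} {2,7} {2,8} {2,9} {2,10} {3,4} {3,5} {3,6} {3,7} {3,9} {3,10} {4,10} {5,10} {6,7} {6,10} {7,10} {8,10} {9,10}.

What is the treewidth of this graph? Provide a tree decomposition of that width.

Treewidth 3.
Bags: B1 = {2, 3, 7, 10}  B2 = {1, 2, 7, 10}  B3 = {2, 3, 5, 10}  B4 = {3, 6, 7, 10}  B5 = {1, 2, 8, 10}  B6 = {2, 3, 4, 10}  B7 = {2, 3, 9, 10}
Tree: B1–B2, B1–B3, B1–B4, B2–B5, B1–B6, B6–B7

Every bag has size at most 4, so the width is 4 − 1 = 3 and tw(G) ≤ 3. Conversely, {1, 2, 8, 10} is a clique of size 4, and the vertices of any clique must share a bag in every tree decomposition; so some bag has ≥ 4 vertices and tw(G) ≥ 3. Combining the bounds, tw(G) = 3.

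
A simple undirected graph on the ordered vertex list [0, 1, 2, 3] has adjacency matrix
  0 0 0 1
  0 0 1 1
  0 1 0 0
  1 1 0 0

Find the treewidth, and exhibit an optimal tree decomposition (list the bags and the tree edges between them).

Treewidth 1.
One such decomposition:
Bags: B1 = {1, 2}  B2 = {1, 3}  B3 = {0, 3}
Tree: B1–B2, B2–B3

The largest bag has 2 vertices, giving width 1; this decomposition certifies tw(G) ≤ 1. G has an edge, so its treewidth is at least 1. Hence tw(G) = 1 exactly.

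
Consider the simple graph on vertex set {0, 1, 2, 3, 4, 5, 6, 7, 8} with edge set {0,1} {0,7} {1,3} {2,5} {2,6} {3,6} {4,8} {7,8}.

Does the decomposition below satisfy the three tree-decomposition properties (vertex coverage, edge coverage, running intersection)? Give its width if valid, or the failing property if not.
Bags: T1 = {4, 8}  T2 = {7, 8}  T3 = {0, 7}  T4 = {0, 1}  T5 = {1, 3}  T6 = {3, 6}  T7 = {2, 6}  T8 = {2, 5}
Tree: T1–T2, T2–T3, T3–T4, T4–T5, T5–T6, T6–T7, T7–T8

Checking the three conditions: (i) the bags cover all of {0, 1, 2, 3, 4, 5, 6, 7, 8}; (ii) for each edge, some bag contains both endpoints; (iii) the bags containing any fixed vertex form a subtree. All hold, so the decomposition is valid with width 2 − 1 = 1.

Yes; width 1.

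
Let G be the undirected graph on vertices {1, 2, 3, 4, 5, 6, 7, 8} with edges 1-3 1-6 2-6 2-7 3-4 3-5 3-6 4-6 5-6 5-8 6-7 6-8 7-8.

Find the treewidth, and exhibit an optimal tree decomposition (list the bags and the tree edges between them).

Treewidth 2.
Bags: B1 = {3, 5, 6}  B2 = {1, 3, 6}  B3 = {3, 4, 6}  B4 = {5, 6, 8}  B5 = {6, 7, 8}  B6 = {2, 6, 7}
Tree: B1–B2, B2–B3, B1–B4, B4–B5, B5–B6

The largest bag has 3 vertices, giving width 2; this decomposition certifies tw(G) ≤ 2. For the lower bound, the 3 vertices {5, 6, 8} are pairwise adjacent, and any tree decomposition puts a clique entirely inside one bag — forcing width ≥ 2. The upper and lower bounds meet at 2, so that is the treewidth.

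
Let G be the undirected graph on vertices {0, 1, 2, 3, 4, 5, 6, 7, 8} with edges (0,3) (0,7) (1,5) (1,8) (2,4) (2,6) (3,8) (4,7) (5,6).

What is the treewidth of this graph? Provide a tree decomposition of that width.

Treewidth 2.
One such decomposition:
Bags: B1 = {1, 3, 8}  B2 = {1, 3, 5}  B3 = {3, 5, 6}  B4 = {2, 3, 6}  B5 = {2, 3, 4}  B6 = {3, 4, 7}  B7 = {0, 3, 7}
Tree: B1–B2, B2–B3, B3–B4, B4–B5, B5–B6, B6–B7

Every bag has size at most 3, so the width is 3 − 1 = 2 and tw(G) ≤ 2. The edges 3–8–1–5–6–2–4–7–0–3 form a cycle, so G is not a tree and its treewidth is at least 2. Hence tw(G) = 2 exactly.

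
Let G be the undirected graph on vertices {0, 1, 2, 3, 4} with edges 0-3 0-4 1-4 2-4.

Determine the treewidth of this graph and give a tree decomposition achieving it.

The largest bag has 2 vertices, giving width 1; this decomposition certifies tw(G) ≤ 1. Any graph with an edge has treewidth ≥ 1, and G has the edge 2–4. Hence tw(G) = 1 exactly.

Treewidth 1.
Bags: B1 = {2, 4}  B2 = {1, 4}  B3 = {0, 4}  B4 = {0, 3}
Tree: B1–B2, B2–B3, B3–B4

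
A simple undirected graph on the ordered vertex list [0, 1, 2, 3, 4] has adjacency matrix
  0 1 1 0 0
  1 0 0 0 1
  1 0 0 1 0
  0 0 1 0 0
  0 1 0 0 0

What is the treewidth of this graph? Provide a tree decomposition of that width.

Treewidth 1.
One optimal decomposition is:
Bags: B1 = {1, 4}  B2 = {0, 1}  B3 = {0, 2}  B4 = {2, 3}
Tree: B1–B2, B2–B3, B3–B4

Each bag holds 2 vertices, so the decomposition has width 1, which upper-bounds the treewidth. Any graph with an edge has treewidth ≥ 1, and G has the edge 4–1. The upper and lower bounds meet at 1, so that is the treewidth.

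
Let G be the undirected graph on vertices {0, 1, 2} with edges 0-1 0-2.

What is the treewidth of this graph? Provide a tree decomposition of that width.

Treewidth 1.
One such decomposition:
Bags: B1 = {0, 1}  B2 = {0, 2}
Tree: B1–B2

Every bag has size at most 2, so the width is 2 − 1 = 1 and tw(G) ≤ 1. Any graph with an edge has treewidth ≥ 1, and G has the edge 1–0. Therefore the treewidth is 1.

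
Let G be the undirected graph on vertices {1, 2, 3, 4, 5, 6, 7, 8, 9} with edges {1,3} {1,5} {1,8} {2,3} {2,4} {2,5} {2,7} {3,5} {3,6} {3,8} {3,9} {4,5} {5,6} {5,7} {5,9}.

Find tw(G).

2

A width-2 tree decomposition is:
Bags: B1 = {2, 3, 5}  B2 = {1, 3, 5}  B3 = {1, 3, 8}  B4 = {2, 5, 7}  B5 = {3, 5, 9}  B6 = {3, 5, 6}  B7 = {2, 4, 5}
Tree: B1–B2, B2–B3, B1–B4, B2–B5, B1–B6, B4–B7
The largest bag has 3 vertices, giving width 2; this decomposition certifies tw(G) ≤ 2. For the lower bound, the 3 vertices {1, 3, 8} are pairwise adjacent, and any tree decomposition puts a clique entirely inside one bag — forcing width ≥ 2. Therefore the treewidth is 2.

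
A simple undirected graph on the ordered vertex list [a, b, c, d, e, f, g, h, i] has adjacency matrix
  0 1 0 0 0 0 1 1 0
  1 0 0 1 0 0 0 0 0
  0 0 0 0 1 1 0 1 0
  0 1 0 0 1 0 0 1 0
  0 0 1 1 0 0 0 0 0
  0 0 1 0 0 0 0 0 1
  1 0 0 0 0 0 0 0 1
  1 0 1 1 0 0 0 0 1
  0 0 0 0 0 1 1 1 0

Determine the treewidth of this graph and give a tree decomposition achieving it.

Treewidth 3.
One optimal decomposition is:
Bags: B1 = {c, f, g, i}  B2 = {c, g, h, i}  B3 = {a, c, g, h}  B4 = {a, c, e, h}  B5 = {a, d, e, h}  B6 = {a, b, d, e}
Tree: B1–B2, B2–B3, B3–B4, B4–B5, B5–B6

The largest bag has 4 vertices, giving width 3; this decomposition certifies tw(G) ≤ 3. For the lower bound: the 4 vertex sets {f,g,i}, {c}, {h}, {a,b,d,e} are disjoint, each induces a connected subgraph, and every pair is joined by at least one edge of G. Contracting each set to a single vertex therefore yields K_{4} as a minor, and since treewidth is minor-monotone, tw(G) ≥ tw(K_{4}) = 3. Hence tw(G) = 3 exactly.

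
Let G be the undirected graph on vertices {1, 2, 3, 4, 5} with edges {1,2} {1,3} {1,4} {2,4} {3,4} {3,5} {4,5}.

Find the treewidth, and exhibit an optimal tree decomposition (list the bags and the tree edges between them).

Treewidth 2.
Bags: B1 = {1, 2, 4}  B2 = {1, 3, 4}  B3 = {3, 4, 5}
Tree: B1–B2, B2–B3

The largest bag has 3 vertices, giving width 2; this decomposition certifies tw(G) ≤ 2. For the lower bound, the 3 vertices {1, 2, 4} are pairwise adjacent, and any tree decomposition puts a clique entirely inside one bag — forcing width ≥ 2. The upper and lower bounds meet at 2, so that is the treewidth.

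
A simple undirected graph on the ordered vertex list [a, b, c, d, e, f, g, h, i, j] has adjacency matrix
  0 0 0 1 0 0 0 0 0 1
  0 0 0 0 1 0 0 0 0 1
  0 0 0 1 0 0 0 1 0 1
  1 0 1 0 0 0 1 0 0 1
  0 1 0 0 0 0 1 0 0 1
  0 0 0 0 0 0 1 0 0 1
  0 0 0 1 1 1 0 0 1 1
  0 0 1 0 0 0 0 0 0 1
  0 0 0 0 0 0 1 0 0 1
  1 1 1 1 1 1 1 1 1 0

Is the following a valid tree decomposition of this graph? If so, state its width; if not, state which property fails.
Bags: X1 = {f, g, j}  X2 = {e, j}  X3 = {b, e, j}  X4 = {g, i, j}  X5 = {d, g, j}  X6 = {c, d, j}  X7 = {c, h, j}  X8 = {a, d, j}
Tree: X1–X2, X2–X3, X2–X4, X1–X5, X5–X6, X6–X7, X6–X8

No — edge (g,e) lies in no bag.

A tree decomposition must satisfy three properties: every vertex lies in some bag; for every edge, both endpoints lie together in some bag; and for every vertex, the bags containing it form a connected subtree. Here edge (g,e) lies in no bag, so the decomposition is invalid.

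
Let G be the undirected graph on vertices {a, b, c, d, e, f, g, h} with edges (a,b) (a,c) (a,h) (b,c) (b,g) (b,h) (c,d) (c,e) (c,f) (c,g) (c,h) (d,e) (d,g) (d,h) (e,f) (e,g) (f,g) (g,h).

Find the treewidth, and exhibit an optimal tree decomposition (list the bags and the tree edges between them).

Each bag holds 4 vertices, so the decomposition has width 3, which upper-bounds the treewidth. On the other hand G contains the 4-clique {c, d, e, g}. A clique must lie in a single bag of any decomposition, so no decomposition can have width below 3. Combining the bounds, tw(G) = 3.

Treewidth 3.
One optimal decomposition is:
Bags: B1 = {c, e, f, g}  B2 = {c, d, e, g}  B3 = {c, d, g, h}  B4 = {b, c, g, h}  B5 = {a, b, c, h}
Tree: B1–B2, B2–B3, B3–B4, B4–B5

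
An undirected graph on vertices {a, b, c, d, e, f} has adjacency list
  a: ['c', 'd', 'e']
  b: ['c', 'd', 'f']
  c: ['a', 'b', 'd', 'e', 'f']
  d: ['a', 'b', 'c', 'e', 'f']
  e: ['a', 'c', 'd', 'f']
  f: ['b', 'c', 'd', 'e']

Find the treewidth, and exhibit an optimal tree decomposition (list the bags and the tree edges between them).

Every bag has size at most 4, so the width is 4 − 1 = 3 and tw(G) ≤ 3. On the other hand G contains the 4-clique {a, c, d, e}. A clique must lie in a single bag of any decomposition, so no decomposition can have width below 3. The upper and lower bounds meet at 3, so that is the treewidth.

Treewidth 3.
One optimal decomposition is:
Bags: B1 = {c, d, e, f}  B2 = {a, c, d, e}  B3 = {b, c, d, f}
Tree: B1–B2, B1–B3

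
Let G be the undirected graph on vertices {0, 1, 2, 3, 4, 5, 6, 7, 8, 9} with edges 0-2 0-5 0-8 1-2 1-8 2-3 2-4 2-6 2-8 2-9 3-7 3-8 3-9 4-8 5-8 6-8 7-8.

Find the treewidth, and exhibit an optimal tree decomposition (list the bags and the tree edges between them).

Every bag has size at most 3, so the width is 3 − 1 = 2 and tw(G) ≤ 2. On the other hand G contains the 3-clique {0, 2, 8}. A clique must lie in a single bag of any decomposition, so no decomposition can have width below 2. Therefore the treewidth is 2.

Treewidth 2.
One optimal decomposition is:
Bags: B1 = {0, 2, 8}  B2 = {2, 3, 8}  B3 = {0, 5, 8}  B4 = {2, 6, 8}  B5 = {1, 2, 8}  B6 = {3, 7, 8}  B7 = {2, 4, 8}  B8 = {2, 3, 9}
Tree: B1–B2, B1–B3, B1–B4, B2–B5, B2–B6, B5–B7, B2–B8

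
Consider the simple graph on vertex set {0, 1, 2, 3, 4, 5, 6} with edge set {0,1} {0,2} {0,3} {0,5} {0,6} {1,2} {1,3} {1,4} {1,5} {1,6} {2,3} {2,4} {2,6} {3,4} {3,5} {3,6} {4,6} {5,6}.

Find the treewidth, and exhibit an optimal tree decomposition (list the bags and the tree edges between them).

The largest bag has 5 vertices, giving width 4; this decomposition certifies tw(G) ≤ 4. On the other hand G contains the 5-clique {0, 1, 2, 3, 6}. A clique must lie in a single bag of any decomposition, so no decomposition can have width below 4. The upper and lower bounds meet at 4, so that is the treewidth.

Treewidth 4.
One optimal decomposition is:
Bags: B1 = {0, 1, 2, 3, 6}  B2 = {0, 1, 3, 5, 6}  B3 = {1, 2, 3, 4, 6}
Tree: B1–B2, B1–B3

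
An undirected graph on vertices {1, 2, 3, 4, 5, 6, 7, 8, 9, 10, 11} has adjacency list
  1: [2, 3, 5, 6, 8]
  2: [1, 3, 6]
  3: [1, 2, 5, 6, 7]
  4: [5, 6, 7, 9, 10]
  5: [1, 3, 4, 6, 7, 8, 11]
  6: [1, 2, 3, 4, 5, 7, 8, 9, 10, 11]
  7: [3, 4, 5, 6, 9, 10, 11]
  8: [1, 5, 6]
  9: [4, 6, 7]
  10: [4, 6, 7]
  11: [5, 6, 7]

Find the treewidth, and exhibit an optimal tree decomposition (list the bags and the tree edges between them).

Every bag has size at most 4, so the width is 4 − 1 = 3 and tw(G) ≤ 3. For the lower bound, the 4 vertices {4, 6, 7, 9} are pairwise adjacent, and any tree decomposition puts a clique entirely inside one bag — forcing width ≥ 3. Combining the bounds, tw(G) = 3.

Treewidth 3.
One optimal decomposition is:
Bags: B1 = {3, 5, 6, 7}  B2 = {5, 6, 7, 11}  B3 = {1, 3, 5, 6}  B4 = {4, 5, 6, 7}  B5 = {1, 2, 3, 6}  B6 = {1, 5, 6, 8}  B7 = {4, 6, 7, 10}  B8 = {4, 6, 7, 9}
Tree: B1–B2, B1–B3, B2–B4, B3–B5, B3–B6, B4–B7, B7–B8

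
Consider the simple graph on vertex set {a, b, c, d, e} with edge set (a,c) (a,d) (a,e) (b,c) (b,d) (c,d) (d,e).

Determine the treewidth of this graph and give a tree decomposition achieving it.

Every bag has size at most 3, so the width is 3 − 1 = 2 and tw(G) ≤ 2. Conversely, {a, d, e} is a clique of size 3, and the vertices of any clique must share a bag in every tree decomposition; so some bag has ≥ 3 vertices and tw(G) ≥ 2. Combining the bounds, tw(G) = 2.

Treewidth 2.
One such decomposition:
Bags: B1 = {a, d, e}  B2 = {a, c, d}  B3 = {b, c, d}
Tree: B1–B2, B2–B3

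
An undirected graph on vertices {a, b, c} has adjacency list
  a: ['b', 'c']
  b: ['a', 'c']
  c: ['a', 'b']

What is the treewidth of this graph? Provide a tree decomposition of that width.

A single bag containing all 3 vertices is trivially a valid decomposition of width 2. On the other hand G contains the 3-clique {a, b, c}. A clique must lie in a single bag of any decomposition, so no decomposition can have width below 2. Hence tw(G) = 2 exactly.

Treewidth 2.
Bags: B1 = {a, b, c}
Tree: (single bag)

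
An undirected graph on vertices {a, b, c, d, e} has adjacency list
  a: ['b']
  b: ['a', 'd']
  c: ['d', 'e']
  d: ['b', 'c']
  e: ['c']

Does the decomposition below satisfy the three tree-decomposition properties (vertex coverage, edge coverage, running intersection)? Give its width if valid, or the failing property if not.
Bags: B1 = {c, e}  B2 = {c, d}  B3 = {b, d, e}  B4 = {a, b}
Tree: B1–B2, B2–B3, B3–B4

A tree decomposition must satisfy three properties: every vertex lies in some bag; for every edge, both endpoints lie together in some bag; and for every vertex, the bags containing it form a connected subtree. Here bags containing vertex e are not connected in the tree, so the decomposition is invalid.

No — bags containing vertex e are not connected in the tree.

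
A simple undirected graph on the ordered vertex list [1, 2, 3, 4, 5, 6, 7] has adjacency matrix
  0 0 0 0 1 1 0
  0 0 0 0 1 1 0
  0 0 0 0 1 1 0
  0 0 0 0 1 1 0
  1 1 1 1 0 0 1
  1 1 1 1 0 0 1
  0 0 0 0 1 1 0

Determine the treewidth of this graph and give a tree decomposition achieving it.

Treewidth 2.
Bags: B1 = {3, 5, 6}  B2 = {1, 5, 6}  B3 = {2, 5, 6}  B4 = {5, 6, 7}  B5 = {4, 5, 6}
Tree: B1–B2, B2–B3, B3–B4, B4–B5

Each bag holds 3 vertices, so the decomposition has width 2, which upper-bounds the treewidth. For the lower bound, G contains the cycle 6–3–5–1–6, so G is not a forest; only forests have treewidth ≤ 1, hence tw(G) ≥ 2. Combining the bounds, tw(G) = 2.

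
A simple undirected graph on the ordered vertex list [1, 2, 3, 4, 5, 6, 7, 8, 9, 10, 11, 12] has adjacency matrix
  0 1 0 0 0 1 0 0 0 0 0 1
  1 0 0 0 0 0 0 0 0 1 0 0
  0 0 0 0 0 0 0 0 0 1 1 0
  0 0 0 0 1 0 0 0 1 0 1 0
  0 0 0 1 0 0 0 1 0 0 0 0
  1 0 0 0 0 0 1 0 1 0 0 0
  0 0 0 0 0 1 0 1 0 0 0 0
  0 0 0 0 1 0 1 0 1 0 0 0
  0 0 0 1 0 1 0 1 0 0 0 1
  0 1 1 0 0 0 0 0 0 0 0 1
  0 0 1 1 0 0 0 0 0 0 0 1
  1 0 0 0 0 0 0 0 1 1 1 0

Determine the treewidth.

A width-3 tree decomposition is:
Bags: B1 = {4, 5, 7, 8}  B2 = {4, 7, 8, 9}  B3 = {4, 6, 7, 9}  B4 = {4, 6, 9, 11}  B5 = {6, 9, 11, 12}  B6 = {1, 6, 11, 12}  B7 = {1, 3, 11, 12}  B8 = {1, 3, 10, 12}  B9 = {1, 2, 3, 10}
Tree: B1–B2, B2–B3, B3–B4, B4–B5, B5–B6, B6–B7, B7–B8, B8–B9
Each bag holds 4 vertices, so the decomposition has width 3, which upper-bounds the treewidth. For the lower bound: the 4 vertex sets {5,7,8}, {4}, {9}, {1,6,11,12} are disjoint, each induces a connected subgraph, and every pair is joined by at least one edge of G. Contracting each set to a single vertex therefore yields K_{4} as a minor, and since treewidth is minor-monotone, tw(G) ≥ tw(K_{4}) = 3. Therefore the treewidth is 3.

3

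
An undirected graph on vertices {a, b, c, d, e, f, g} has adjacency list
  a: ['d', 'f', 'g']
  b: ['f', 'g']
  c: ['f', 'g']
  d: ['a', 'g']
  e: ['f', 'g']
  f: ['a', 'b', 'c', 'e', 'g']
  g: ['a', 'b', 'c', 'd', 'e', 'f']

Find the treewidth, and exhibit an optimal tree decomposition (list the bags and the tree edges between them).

The largest bag has 3 vertices, giving width 2; this decomposition certifies tw(G) ≤ 2. For the lower bound, the 3 vertices {a, d, g} are pairwise adjacent, and any tree decomposition puts a clique entirely inside one bag — forcing width ≥ 2. Combining the bounds, tw(G) = 2.

Treewidth 2.
One optimal decomposition is:
Bags: B1 = {a, f, g}  B2 = {b, f, g}  B3 = {c, f, g}  B4 = {e, f, g}  B5 = {a, d, g}
Tree: B1–B2, B2–B3, B3–B4, B1–B5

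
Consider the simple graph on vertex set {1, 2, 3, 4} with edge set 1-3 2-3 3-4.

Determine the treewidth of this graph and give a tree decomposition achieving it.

The largest bag has 2 vertices, giving width 1; this decomposition certifies tw(G) ≤ 1. Any graph with an edge has treewidth ≥ 1, and G has the edge 1–3. Hence tw(G) = 1 exactly.

Treewidth 1.
One such decomposition:
Bags: B1 = {1, 3}  B2 = {2, 3}  B3 = {3, 4}
Tree: B1–B2, B2–B3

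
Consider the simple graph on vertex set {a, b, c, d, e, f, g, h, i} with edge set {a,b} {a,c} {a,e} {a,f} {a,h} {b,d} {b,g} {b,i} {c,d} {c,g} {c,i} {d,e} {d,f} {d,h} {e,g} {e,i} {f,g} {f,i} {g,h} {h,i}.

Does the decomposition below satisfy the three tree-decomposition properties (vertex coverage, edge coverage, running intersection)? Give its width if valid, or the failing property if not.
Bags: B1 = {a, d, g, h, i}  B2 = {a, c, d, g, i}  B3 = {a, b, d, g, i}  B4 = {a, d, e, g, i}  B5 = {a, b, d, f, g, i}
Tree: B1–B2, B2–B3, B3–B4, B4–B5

No — bags containing vertex b are not connected in the tree.

A tree decomposition must satisfy three properties: every vertex lies in some bag; for every edge, both endpoints lie together in some bag; and for every vertex, the bags containing it form a connected subtree. Here bags containing vertex b are not connected in the tree, so the decomposition is invalid.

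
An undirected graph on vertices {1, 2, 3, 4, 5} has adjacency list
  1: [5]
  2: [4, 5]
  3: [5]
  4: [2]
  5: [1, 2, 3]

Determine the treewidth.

1

A width-1 tree decomposition is:
Bags: B1 = {2, 5}  B2 = {3, 5}  B3 = {1, 5}  B4 = {2, 4}
Tree: B1–B2, B2–B3, B1–B4
Each bag holds 2 vertices, so the decomposition has width 1, which upper-bounds the treewidth. Since G has at least one edge (e.g. 2–5), it is not an edgeless graph, so tw(G) ≥ 1. The upper and lower bounds meet at 1, so that is the treewidth.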